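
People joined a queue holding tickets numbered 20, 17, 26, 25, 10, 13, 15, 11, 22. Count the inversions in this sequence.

22

Sweep left to right; for each value list the smaller values that follow it:
20 → 17, 10, 13, 15, 11 → 5
17 → 10, 13, 15, 11 → 4
26 → 25, 10, 13, 15, 11, 22 → 6
25 → 10, 13, 15, 11, 22 → 5
10 → none → 0
13 → 11 → 1
15 → 11 → 1
11 → none → 0
22 → none → 0
Sum: 5 + 4 + 6 + 5 + 0 + 1 + 1 + 0 + 0 = 22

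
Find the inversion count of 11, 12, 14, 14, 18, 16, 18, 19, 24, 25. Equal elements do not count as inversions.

Sweep left to right; for each value list the smaller values that follow it:
11 → none → 0
12 → none → 0
14 → none → 0
14 → none → 0
18 → 16 → 1
16 → none → 0
18 → none → 0
19 → none → 0
24 → none → 0
25 → none → 0
Sum: 0 + 0 + 0 + 0 + 1 + 0 + 0 + 0 + 0 + 0 = 1

Inversions: 1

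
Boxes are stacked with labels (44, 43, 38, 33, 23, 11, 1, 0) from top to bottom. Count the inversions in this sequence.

Sweep left to right; for each value list the smaller values that follow it:
44: 7
43: 6
38: 5
33: 4
23: 3
11: 2
1: 1
0: 0
Sum: 7 + 6 + 5 + 4 + 3 + 2 + 1 + 0 = 28

28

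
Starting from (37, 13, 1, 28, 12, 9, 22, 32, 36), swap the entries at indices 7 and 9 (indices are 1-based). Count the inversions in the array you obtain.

Positions 7 and 9 hold 22 and 36; after swapping, the array is [37, 13, 1, 28, 12, 9, 36, 32, 22].
Count, for each position, how many later elements it exceeds:
37: 8
13: 3
1: 0
28: 3
12: 1
9: 0
36: 2
32: 1
22: 0
Sum: 8 + 3 + 0 + 3 + 1 + 0 + 2 + 1 + 0 = 18

18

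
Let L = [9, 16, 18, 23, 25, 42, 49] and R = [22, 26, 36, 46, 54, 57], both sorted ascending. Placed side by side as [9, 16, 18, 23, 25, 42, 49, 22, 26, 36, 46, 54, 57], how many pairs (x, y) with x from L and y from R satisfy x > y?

Split inversions: 9

For each element r of the right run, count left-run elements greater than r:
r = 22: 23, 25, 42, 49 → 4
r = 26: 42, 49 → 2
r = 36: 42, 49 → 2
r = 46: 49 → 1
r = 54: none → 0
r = 57: none → 0
Cross-inversions: 4 + 2 + 2 + 1 + 0 + 0 = 9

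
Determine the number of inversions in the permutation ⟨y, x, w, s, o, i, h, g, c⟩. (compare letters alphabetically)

Inversions: 36

Count, for each position, how many later elements it exceeds:
y → x, w, s, o, i, h, g, c → 8
x → w, s, o, i, h, g, c → 7
w → s, o, i, h, g, c → 6
s → o, i, h, g, c → 5
o → i, h, g, c → 4
i → h, g, c → 3
h → g, c → 2
g → c → 1
c → none → 0
Sum: 8 + 7 + 6 + 5 + 4 + 3 + 2 + 1 + 0 = 36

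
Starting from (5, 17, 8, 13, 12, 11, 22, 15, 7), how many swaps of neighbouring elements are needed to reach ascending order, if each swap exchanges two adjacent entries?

There are 16 swaps.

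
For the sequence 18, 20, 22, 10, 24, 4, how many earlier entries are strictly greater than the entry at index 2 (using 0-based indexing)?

0

The element at index 2 is 22.
Elements before it: 18, 20
None of them are larger than 22.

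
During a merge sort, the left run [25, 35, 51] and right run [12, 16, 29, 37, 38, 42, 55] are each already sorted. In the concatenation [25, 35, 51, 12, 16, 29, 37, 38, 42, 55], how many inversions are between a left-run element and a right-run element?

11

Count, for every r in R, how many entries of L exceed r:
r = 12: 25, 35, 51 → 3
r = 16: 25, 35, 51 → 3
r = 29: 35, 51 → 2
r = 37: 51 → 1
r = 38: 51 → 1
r = 42: 51 → 1
r = 55: none → 0
Cross-inversions: 3 + 3 + 2 + 1 + 1 + 1 + 0 = 11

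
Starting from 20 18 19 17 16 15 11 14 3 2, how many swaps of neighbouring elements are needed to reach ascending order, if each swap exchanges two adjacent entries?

There are 43 swaps.

Each adjacent swap fixes exactly one inversion, so the minimum swap count equals the number of inversions.
Count inversions — for each element, later elements that are smaller:
20: 18, 19, 17, 16, 15, 11, 14, 3, 2 → 9
18: 17, 16, 15, 11, 14, 3, 2 → 7
19: 17, 16, 15, 11, 14, 3, 2 → 7
17: 16, 15, 11, 14, 3, 2 → 6
16: 15, 11, 14, 3, 2 → 5
15: 11, 14, 3, 2 → 4
11: 3, 2 → 2
14: 3, 2 → 2
3: 2 → 1
2: none → 0
Total inversions: 9 + 7 + 7 + 6 + 5 + 4 + 2 + 2 + 1 + 0 = 43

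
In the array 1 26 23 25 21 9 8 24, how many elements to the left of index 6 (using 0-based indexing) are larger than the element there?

5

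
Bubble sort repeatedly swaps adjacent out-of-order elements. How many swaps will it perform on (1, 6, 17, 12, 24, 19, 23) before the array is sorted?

3 swaps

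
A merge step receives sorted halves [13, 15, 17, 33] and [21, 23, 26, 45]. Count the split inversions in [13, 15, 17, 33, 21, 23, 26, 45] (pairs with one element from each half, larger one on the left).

For each element r of the right run, count left-run elements greater than r:
r = 21: 33 → 1
r = 23: 33 → 1
r = 26: 33 → 1
r = 45: none → 0
Cross-inversions: 1 + 1 + 1 + 0 = 3

Split inversions: 3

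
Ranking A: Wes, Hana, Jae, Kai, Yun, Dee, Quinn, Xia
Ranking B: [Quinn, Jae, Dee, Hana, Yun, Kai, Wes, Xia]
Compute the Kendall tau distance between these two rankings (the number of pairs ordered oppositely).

Assign each item its position (1..8) in the first ordering, then rewrite the second ordering as that position sequence:
positions: Wes→1, Hana→2, Jae→3, Kai→4, Yun→5, Dee→6, Quinn→7, Xia→8
second ordering as positions: [7, 3, 6, 2, 5, 4, 1, 8]
Discordant pairs = inversions in this position sequence.
7: 3, 6, 2, 5, 4, 1 → 6
3: 2, 1 → 2
6: 2, 5, 4, 1 → 4
2: 1 → 1
5: 4, 1 → 2
4: 1 → 1
1: 0
8: 0
Total: 6 + 2 + 4 + 1 + 2 + 1 + 0 + 0 = 16

16 discordant pairs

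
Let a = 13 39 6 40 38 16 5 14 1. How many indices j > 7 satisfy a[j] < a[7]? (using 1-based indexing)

1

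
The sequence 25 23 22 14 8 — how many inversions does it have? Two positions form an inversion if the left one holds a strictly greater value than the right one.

Listing every pair i<j with a[i]>a[j] (using 1-based positions):
(1,2): 25 > 23
(1,3): 25 > 22
(1,4): 25 > 14
(1,5): 25 > 8
(2,3): 23 > 22
(2,4): 23 > 14
(2,5): 23 > 8
(3,4): 22 > 14
(3,5): 22 > 8
(4,5): 14 > 8
That's 10 pairs.

10 inversions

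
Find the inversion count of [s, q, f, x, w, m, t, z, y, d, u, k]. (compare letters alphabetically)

Count, for each position, how many later elements it exceeds:
s → q, f, m, d, k → 5
q → f, m, d, k → 4
f → d → 1
x → w, m, t, d, u, k → 6
w → m, t, d, u, k → 5
m → d, k → 2
t → d, k → 2
z → y, d, u, k → 4
y → d, u, k → 3
d → none → 0
u → k → 1
k → none → 0
Sum: 5 + 4 + 1 + 6 + 5 + 2 + 2 + 4 + 3 + 0 + 1 + 0 = 33

33 inversions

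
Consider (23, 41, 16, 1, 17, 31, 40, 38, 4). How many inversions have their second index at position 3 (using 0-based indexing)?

3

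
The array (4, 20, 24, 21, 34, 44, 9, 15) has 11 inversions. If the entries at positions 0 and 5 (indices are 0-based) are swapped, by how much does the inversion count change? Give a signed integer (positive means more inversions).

Positions 0 and 5 hold 4 and 44; after swapping, the array is [44, 20, 24, 21, 34, 4, 9, 15].
For each element, count later entries that are smaller:
44: 7
20: 3
24: 4
21: 3
34: 3
4: 0
9: 0
15: 0
Sum: 7 + 3 + 4 + 3 + 3 + 0 + 0 + 0 = 20
Change: 20 − 11 = +9

+9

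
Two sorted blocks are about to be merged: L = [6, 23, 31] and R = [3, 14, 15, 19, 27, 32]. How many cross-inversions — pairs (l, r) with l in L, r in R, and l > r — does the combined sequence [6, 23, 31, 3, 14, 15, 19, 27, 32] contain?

There are 10 split inversions.

Take each right-half value and tally the left-half values above it:
r = 3: 6, 23, 31 → 3
r = 14: 23, 31 → 2
r = 15: 23, 31 → 2
r = 19: 23, 31 → 2
r = 27: 31 → 1
r = 32: none → 0
Cross-inversions: 3 + 2 + 2 + 2 + 1 + 0 = 10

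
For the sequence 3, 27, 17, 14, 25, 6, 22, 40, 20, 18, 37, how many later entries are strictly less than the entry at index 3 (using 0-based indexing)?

The element at index 3 is 14.
Elements after it: 25, 6, 22, 40, 20, 18, 37
Those smaller than 14: 6

1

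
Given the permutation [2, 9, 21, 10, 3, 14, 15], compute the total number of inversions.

6 out-of-order pairs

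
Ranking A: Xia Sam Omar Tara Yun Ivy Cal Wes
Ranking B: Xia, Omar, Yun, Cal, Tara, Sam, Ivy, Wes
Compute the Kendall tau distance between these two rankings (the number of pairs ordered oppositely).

Discordant pairs: 7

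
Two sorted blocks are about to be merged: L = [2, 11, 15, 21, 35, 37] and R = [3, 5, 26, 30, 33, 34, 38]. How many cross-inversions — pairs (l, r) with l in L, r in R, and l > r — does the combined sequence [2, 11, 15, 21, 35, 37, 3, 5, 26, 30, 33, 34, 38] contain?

Take each right-half value and tally the left-half values above it:
r = 3: 11, 15, 21, 35, 37 → 5
r = 5: 11, 15, 21, 35, 37 → 5
r = 26: 35, 37 → 2
r = 30: 35, 37 → 2
r = 33: 35, 37 → 2
r = 34: 35, 37 → 2
r = 38: none → 0
Cross-inversions: 5 + 5 + 2 + 2 + 2 + 2 + 0 = 18

18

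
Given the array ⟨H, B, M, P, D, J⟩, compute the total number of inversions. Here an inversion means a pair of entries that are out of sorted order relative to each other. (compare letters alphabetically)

6 out-of-order pairs

Out-of-order index pairs (1-indexed):
(1,2): H > B
(1,5): H > D
(3,5): M > D
(3,6): M > J
(4,5): P > D
(4,6): P > J
That's 6 pairs.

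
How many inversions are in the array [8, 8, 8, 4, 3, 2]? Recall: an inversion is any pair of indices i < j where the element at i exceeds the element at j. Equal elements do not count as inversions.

Element-by-element contributions:
8: 3
8: 3
8: 3
4: 2
3: 1
2: 0
Sum: 3 + 3 + 3 + 2 + 1 + 0 = 12

12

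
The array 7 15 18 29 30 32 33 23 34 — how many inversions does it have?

4

Count, for each position, how many later elements it exceeds:
7 → none → 0
15 → none → 0
18 → none → 0
29 → 23 → 1
30 → 23 → 1
32 → 23 → 1
33 → 23 → 1
23 → none → 0
34 → none → 0
Sum: 0 + 0 + 0 + 1 + 1 + 1 + 1 + 0 + 0 = 4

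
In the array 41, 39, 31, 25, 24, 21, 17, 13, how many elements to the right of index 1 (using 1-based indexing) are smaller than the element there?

7

The element at index 1 is 41.
Elements after it: 39, 31, 25, 24, 21, 17, 13
Those smaller than 41: 39, 31, 25, 24, 21, 17, 13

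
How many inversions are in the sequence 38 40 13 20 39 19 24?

12

Inversion pairs (indices are 1-based):
(1,3): 38 > 13
(1,4): 38 > 20
(1,6): 38 > 19
(1,7): 38 > 24
(2,3): 40 > 13
(2,4): 40 > 20
(2,5): 40 > 39
(2,6): 40 > 19
(2,7): 40 > 24
(4,6): 20 > 19
(5,6): 39 > 19
(5,7): 39 > 24
That's 12 pairs.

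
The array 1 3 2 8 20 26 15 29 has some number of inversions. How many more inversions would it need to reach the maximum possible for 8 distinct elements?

25 inversions short

Maximum inversions for 8 distinct elements is C(8, 2) = 8·7/2 = 28.
Current inversions — for each element, count later smaller elements:
1: 0
3: 1
2: 0
8: 0
20: 1
26: 1
15: 0
29: 0
Current total: 0 + 1 + 0 + 0 + 1 + 1 + 0 + 0 = 3
Shortfall: 28 − 3 = 25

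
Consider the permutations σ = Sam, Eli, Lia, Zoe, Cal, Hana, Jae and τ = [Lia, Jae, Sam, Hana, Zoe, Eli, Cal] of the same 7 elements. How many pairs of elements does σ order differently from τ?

Assign each item its position (1..7) in the first ordering, then rewrite the second ordering as that position sequence:
positions: Sam→1, Eli→2, Lia→3, Zoe→4, Cal→5, Hana→6, Jae→7
second ordering as positions: [3, 7, 1, 6, 4, 2, 5]
Discordant pairs = inversions in this position sequence.
3: 1, 2 → 2
7: 1, 6, 4, 2, 5 → 5
1: 0
6: 4, 2, 5 → 3
4: 2 → 1
2: 0
5: 0
Total: 2 + 5 + 0 + 3 + 1 + 0 + 0 = 11

11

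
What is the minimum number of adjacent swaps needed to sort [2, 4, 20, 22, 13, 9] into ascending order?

Minimum adjacent swaps = number of inversions (each swap of adjacent out-of-order elements removes one inversion and no swap can remove more).
Count inversions — for each element, later elements that are smaller:
2: none → 0
4: none → 0
20: 13, 9 → 2
22: 13, 9 → 2
13: 9 → 1
9: none → 0
Total inversions: 0 + 0 + 2 + 2 + 1 + 0 = 5

5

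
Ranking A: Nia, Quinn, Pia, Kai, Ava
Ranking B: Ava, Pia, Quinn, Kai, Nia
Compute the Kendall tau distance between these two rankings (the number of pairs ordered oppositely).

8

Assign each item its position (1..5) in the first ordering, then rewrite the second ordering as that position sequence:
positions: Nia→1, Quinn→2, Pia→3, Kai→4, Ava→5
second ordering as positions: [5, 3, 2, 4, 1]
Discordant pairs = inversions in this position sequence.
5: 3, 2, 4, 1 → 4
3: 2, 1 → 2
2: 1 → 1
4: 1 → 1
1: 0
Total: 4 + 2 + 1 + 1 + 0 = 8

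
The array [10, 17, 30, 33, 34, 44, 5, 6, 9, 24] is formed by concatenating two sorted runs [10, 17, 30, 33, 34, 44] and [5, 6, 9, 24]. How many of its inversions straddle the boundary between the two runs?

Count, for every r in R, how many entries of L exceed r:
r = 5: 10, 17, 30, 33, 34, 44 → 6
r = 6: 10, 17, 30, 33, 34, 44 → 6
r = 9: 10, 17, 30, 33, 34, 44 → 6
r = 24: 30, 33, 34, 44 → 4
Cross-inversions: 6 + 6 + 6 + 4 = 22

22 cross-inversions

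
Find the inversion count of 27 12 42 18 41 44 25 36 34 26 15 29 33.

For each element, count later entries that are smaller:
27 → 12, 18, 25, 26, 15 → 5
12 → none → 0
42 → 18, 41, 25, 36, 34, 26, 15, 29, 33 → 9
18 → 15 → 1
41 → 25, 36, 34, 26, 15, 29, 33 → 7
44 → 25, 36, 34, 26, 15, 29, 33 → 7
25 → 15 → 1
36 → 34, 26, 15, 29, 33 → 5
34 → 26, 15, 29, 33 → 4
26 → 15 → 1
15 → none → 0
29 → none → 0
33 → none → 0
Sum: 5 + 0 + 9 + 1 + 7 + 7 + 1 + 5 + 4 + 1 + 0 + 0 + 0 = 40

40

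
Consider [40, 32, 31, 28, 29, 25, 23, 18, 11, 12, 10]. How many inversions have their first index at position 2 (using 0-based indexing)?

8

The element at index 2 is 31.
Elements after it: 28, 29, 25, 23, 18, 11, 12, 10
Those smaller than 31: 28, 29, 25, 23, 18, 11, 12, 10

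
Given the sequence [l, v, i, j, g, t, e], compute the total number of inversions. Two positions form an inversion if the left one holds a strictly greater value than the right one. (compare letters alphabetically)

There are 15 out-of-order pairs.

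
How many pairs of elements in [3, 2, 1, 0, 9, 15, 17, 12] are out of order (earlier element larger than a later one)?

There are 8 inversions.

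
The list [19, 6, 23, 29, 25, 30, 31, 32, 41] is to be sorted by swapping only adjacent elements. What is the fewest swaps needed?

2 swaps

The minimum number of adjacent swaps to sort an array equals its inversion count, since every such swap removes exactly one inversion.
Count inversions — for each element, later elements that are smaller:
19: 6 → 1
6: none → 0
23: none → 0
29: 25 → 1
25: none → 0
30: none → 0
31: none → 0
32: none → 0
41: none → 0
Total inversions: 1 + 0 + 0 + 1 + 0 + 0 + 0 + 0 + 0 = 2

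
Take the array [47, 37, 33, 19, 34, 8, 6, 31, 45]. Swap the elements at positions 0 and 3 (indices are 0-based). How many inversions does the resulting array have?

19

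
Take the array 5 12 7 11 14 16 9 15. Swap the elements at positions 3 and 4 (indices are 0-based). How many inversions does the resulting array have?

Positions 3 and 4 hold 11 and 14; after swapping, the array is [5, 12, 7, 14, 11, 16, 9, 15].
Count, for each position, how many later elements it exceeds:
5: 0
12: 3
7: 0
14: 2
11: 1
16: 2
9: 0
15: 0
Sum: 0 + 3 + 0 + 2 + 1 + 2 + 0 + 0 = 8

8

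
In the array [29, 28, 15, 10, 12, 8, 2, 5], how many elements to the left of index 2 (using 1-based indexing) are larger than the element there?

The element at index 2 is 28.
Elements before it: 29
Those larger than 28: 29

1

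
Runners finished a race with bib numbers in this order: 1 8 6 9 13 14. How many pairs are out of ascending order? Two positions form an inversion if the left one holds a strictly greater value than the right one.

For each element, count later entries that are smaller:
1 → none → 0
8 → 6 → 1
6 → none → 0
9 → none → 0
13 → none → 0
14 → none → 0
Sum: 0 + 1 + 0 + 0 + 0 + 0 = 1

1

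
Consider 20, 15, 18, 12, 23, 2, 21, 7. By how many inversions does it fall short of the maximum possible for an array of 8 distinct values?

11

Maximum inversions for 8 distinct elements is C(8, 2) = 8·7/2 = 28.
Current inversions — for each element, count later smaller elements:
20: 5
15: 3
18: 3
12: 2
23: 3
2: 0
21: 1
7: 0
Current total: 5 + 3 + 3 + 2 + 3 + 0 + 1 + 0 = 17
Shortfall: 28 − 17 = 11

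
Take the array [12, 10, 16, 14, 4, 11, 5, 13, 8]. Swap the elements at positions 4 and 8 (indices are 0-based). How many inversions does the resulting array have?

Positions 4 and 8 hold 4 and 8; after swapping, the array is [12, 10, 16, 14, 8, 11, 5, 13, 4].
Sweep left to right; for each value list the smaller values that follow it:
12: 5
10: 3
16: 6
14: 5
8: 2
11: 2
5: 1
13: 1
4: 0
Sum: 5 + 3 + 6 + 5 + 2 + 2 + 1 + 1 + 0 = 25

25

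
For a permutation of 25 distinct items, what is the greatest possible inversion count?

The maximum occurs when the array is in strictly decreasing order: every one of the C(25, 2) pairs is inverted.
C(25, 2) = 25·24/2 = 300

There are 300 inversions.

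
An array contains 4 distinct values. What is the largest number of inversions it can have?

There are 6 inversions.

The maximum occurs when the array is in strictly decreasing order: every one of the C(4, 2) pairs is inverted.
C(4, 2) = 4·3/2 = 6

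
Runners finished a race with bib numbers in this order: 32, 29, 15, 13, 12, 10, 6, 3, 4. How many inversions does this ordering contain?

35 inversions

For each element, count later entries that are smaller:
32 → 29, 15, 13, 12, 10, 6, 3, 4 → 8
29 → 15, 13, 12, 10, 6, 3, 4 → 7
15 → 13, 12, 10, 6, 3, 4 → 6
13 → 12, 10, 6, 3, 4 → 5
12 → 10, 6, 3, 4 → 4
10 → 6, 3, 4 → 3
6 → 3, 4 → 2
3 → none → 0
4 → none → 0
Sum: 8 + 7 + 6 + 5 + 4 + 3 + 2 + 0 + 0 = 35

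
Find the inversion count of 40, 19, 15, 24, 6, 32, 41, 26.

Count, for each position, how many later elements it exceeds:
40 → 19, 15, 24, 6, 32, 26 → 6
19 → 15, 6 → 2
15 → 6 → 1
24 → 6 → 1
6 → none → 0
32 → 26 → 1
41 → 26 → 1
26 → none → 0
Sum: 6 + 2 + 1 + 1 + 0 + 1 + 1 + 0 = 12

12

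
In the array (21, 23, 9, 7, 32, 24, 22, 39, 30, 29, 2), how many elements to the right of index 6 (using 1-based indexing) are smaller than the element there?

The element at index 6 is 24.
Elements after it: 22, 39, 30, 29, 2
Those smaller than 24: 22, 2

2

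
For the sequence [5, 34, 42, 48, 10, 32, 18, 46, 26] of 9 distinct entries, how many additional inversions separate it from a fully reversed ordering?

Maximum inversions for 9 distinct elements is C(9, 2) = 9·8/2 = 36.
Current inversions — for each element, count later smaller elements:
5: 0
34: 4
42: 4
48: 5
10: 0
32: 2
18: 0
46: 1
26: 0
Current total: 0 + 4 + 4 + 5 + 0 + 2 + 0 + 1 + 0 = 16
Shortfall: 36 − 16 = 20

20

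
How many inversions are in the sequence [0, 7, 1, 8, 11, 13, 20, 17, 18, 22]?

For each element, count later entries that are smaller:
0 → none → 0
7 → 1 → 1
1 → none → 0
8 → none → 0
11 → none → 0
13 → none → 0
20 → 17, 18 → 2
17 → none → 0
18 → none → 0
22 → none → 0
Sum: 0 + 1 + 0 + 0 + 0 + 0 + 2 + 0 + 0 + 0 = 3

3 out-of-order pairs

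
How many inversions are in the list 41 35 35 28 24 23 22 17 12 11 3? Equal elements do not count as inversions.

Inversions: 54

For each element, count later entries that are smaller:
41: 10
35: 8
35: 8
28: 7
24: 6
23: 5
22: 4
17: 3
12: 2
11: 1
3: 0
Sum: 10 + 8 + 8 + 7 + 6 + 5 + 4 + 3 + 2 + 1 + 0 = 54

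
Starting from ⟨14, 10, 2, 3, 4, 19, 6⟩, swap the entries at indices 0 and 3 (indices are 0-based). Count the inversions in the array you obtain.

Positions 0 and 3 hold 14 and 3; after swapping, the array is [3, 10, 2, 14, 4, 19, 6].
For each element, count later entries that are smaller:
3 → 2 → 1
10 → 2, 4, 6 → 3
2 → none → 0
14 → 4, 6 → 2
4 → none → 0
19 → 6 → 1
6 → none → 0
Sum: 1 + 3 + 0 + 2 + 0 + 1 + 0 = 7

There are 7 inversions.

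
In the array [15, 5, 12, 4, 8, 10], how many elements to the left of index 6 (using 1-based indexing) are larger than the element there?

2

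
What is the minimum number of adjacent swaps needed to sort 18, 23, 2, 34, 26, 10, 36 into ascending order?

7 swaps

The minimum number of adjacent swaps to sort an array equals its inversion count, since every such swap removes exactly one inversion.
Count inversions — for each element, later elements that are smaller:
18: 2, 10 → 2
23: 2, 10 → 2
2: none → 0
34: 26, 10 → 2
26: 10 → 1
10: none → 0
36: none → 0
Total inversions: 2 + 2 + 0 + 2 + 1 + 0 + 0 = 7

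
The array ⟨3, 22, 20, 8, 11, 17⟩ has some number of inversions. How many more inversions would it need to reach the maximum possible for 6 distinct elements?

Maximum inversions for 6 distinct elements is C(6, 2) = 6·5/2 = 15.
Current inversions — for each element, count later smaller elements:
3: 0
22: 4
20: 3
8: 0
11: 0
17: 0
Current total: 0 + 4 + 3 + 0 + 0 + 0 = 7
Shortfall: 15 − 7 = 8

8 inversions short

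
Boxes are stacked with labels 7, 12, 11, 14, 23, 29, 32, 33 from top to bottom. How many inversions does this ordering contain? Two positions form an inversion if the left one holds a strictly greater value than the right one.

Count, for each position, how many later elements it exceeds:
7: 0
12: 1
11: 0
14: 0
23: 0
29: 0
32: 0
33: 0
Sum: 0 + 1 + 0 + 0 + 0 + 0 + 0 + 0 = 1

1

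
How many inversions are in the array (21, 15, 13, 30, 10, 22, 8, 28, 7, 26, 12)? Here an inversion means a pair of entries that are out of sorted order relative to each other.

32

Sweep left to right; for each value list the smaller values that follow it:
21 → 15, 13, 10, 8, 7, 12 → 6
15 → 13, 10, 8, 7, 12 → 5
13 → 10, 8, 7, 12 → 4
30 → 10, 22, 8, 28, 7, 26, 12 → 7
10 → 8, 7 → 2
22 → 8, 7, 12 → 3
8 → 7 → 1
28 → 7, 26, 12 → 3
7 → none → 0
26 → 12 → 1
12 → none → 0
Sum: 6 + 5 + 4 + 7 + 2 + 3 + 1 + 3 + 0 + 1 + 0 = 32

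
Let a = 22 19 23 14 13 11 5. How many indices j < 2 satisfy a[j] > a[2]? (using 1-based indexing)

1

The element at index 2 is 19.
Elements before it: 22
Those larger than 19: 22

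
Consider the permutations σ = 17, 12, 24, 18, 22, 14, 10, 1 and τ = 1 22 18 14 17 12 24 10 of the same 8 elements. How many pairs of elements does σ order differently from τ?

Assign each item its position (1..8) in the first ordering, then rewrite the second ordering as that position sequence:
positions: 17→1, 12→2, 24→3, 18→4, 22→5, 14→6, 10→7, 1→8
second ordering as positions: [8, 5, 4, 6, 1, 2, 3, 7]
Discordant pairs = inversions in this position sequence.
8: 5, 4, 6, 1, 2, 3, 7 → 7
5: 4, 1, 2, 3 → 4
4: 1, 2, 3 → 3
6: 1, 2, 3 → 3
1: 0
2: 0
3: 0
7: 0
Total: 7 + 4 + 3 + 3 + 0 + 0 + 0 + 0 = 17

17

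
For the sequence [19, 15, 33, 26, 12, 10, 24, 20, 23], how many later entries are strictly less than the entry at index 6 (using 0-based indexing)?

2 such elements

The element at index 6 is 24.
Elements after it: 20, 23
Those smaller than 24: 20, 23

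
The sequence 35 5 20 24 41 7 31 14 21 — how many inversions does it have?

There are 18 inversions.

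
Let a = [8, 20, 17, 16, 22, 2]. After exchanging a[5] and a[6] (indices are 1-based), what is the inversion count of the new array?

Inversions: 7

Positions 5 and 6 hold 22 and 2; after swapping, the array is [8, 20, 17, 16, 2, 22].
Element-by-element contributions:
8: 1
20: 3
17: 2
16: 1
2: 0
22: 0
Sum: 1 + 3 + 2 + 1 + 0 + 0 = 7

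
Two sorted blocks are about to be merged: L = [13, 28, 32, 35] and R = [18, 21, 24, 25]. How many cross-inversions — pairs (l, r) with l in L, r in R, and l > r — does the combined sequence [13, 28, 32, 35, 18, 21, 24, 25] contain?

Count, for every r in R, how many entries of L exceed r:
r = 18: 28, 32, 35 → 3
r = 21: 28, 32, 35 → 3
r = 24: 28, 32, 35 → 3
r = 25: 28, 32, 35 → 3
Cross-inversions: 3 + 3 + 3 + 3 = 12

12 split inversions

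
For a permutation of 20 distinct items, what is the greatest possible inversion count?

190 inversions

A reversed (strictly descending) arrangement makes every pair an inversion, giving C(20, 2) inversions.
C(20, 2) = 20·19/2 = 190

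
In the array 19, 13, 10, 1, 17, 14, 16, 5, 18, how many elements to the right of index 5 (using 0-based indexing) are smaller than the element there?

The element at index 5 is 14.
Elements after it: 16, 5, 18
Those smaller than 14: 5

1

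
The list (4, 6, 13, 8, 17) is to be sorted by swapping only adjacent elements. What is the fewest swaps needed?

1 swap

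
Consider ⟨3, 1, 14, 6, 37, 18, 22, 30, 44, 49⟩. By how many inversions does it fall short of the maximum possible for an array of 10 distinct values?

Maximum inversions for 10 distinct elements is C(10, 2) = 10·9/2 = 45.
Current inversions — for each element, count later smaller elements:
3: 1
1: 0
14: 1
6: 0
37: 3
18: 0
22: 0
30: 0
44: 0
49: 0
Current total: 1 + 0 + 1 + 0 + 3 + 0 + 0 + 0 + 0 + 0 = 5
Shortfall: 45 − 5 = 40

40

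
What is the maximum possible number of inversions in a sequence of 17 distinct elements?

A reversed (strictly descending) arrangement makes every pair an inversion, giving C(17, 2) inversions.
C(17, 2) = 17·16/2 = 136

136 inversions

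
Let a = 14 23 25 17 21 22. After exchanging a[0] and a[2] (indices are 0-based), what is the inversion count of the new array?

9

Positions 0 and 2 hold 14 and 25; after swapping, the array is [25, 23, 14, 17, 21, 22].
Count, for each position, how many later elements it exceeds:
25 → 23, 14, 17, 21, 22 → 5
23 → 14, 17, 21, 22 → 4
14 → none → 0
17 → none → 0
21 → none → 0
22 → none → 0
Sum: 5 + 4 + 0 + 0 + 0 + 0 = 9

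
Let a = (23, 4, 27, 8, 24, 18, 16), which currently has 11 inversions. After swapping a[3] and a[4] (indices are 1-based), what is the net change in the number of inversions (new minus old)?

Positions 3 and 4 hold 27 and 8; after swapping, the array is [23, 4, 8, 27, 24, 18, 16].
Count, for each position, how many later elements it exceeds:
23 → 4, 8, 18, 16 → 4
4 → none → 0
8 → none → 0
27 → 24, 18, 16 → 3
24 → 18, 16 → 2
18 → 16 → 1
16 → none → 0
Sum: 4 + 0 + 0 + 3 + 2 + 1 + 0 = 10
Change: 10 − 11 = -1

-1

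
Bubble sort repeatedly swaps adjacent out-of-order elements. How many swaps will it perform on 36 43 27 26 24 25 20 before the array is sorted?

19 adjacent swaps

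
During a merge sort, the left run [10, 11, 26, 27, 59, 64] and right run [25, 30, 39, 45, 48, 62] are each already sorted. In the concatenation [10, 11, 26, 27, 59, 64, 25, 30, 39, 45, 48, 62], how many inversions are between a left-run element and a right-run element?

13

Count, for every r in R, how many entries of L exceed r:
r = 25: 26, 27, 59, 64 → 4
r = 30: 59, 64 → 2
r = 39: 59, 64 → 2
r = 45: 59, 64 → 2
r = 48: 59, 64 → 2
r = 62: 64 → 1
Cross-inversions: 4 + 2 + 2 + 2 + 2 + 1 = 13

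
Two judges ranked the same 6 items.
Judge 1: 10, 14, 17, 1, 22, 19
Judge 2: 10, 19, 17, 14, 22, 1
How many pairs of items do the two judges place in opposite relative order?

6 discordant pairs

Assign each item its position (1..6) in the first ordering, then rewrite the second ordering as that position sequence:
positions: 10→1, 14→2, 17→3, 1→4, 22→5, 19→6
second ordering as positions: [1, 6, 3, 2, 5, 4]
Discordant pairs = inversions in this position sequence.
1: 0
6: 3, 2, 5, 4 → 4
3: 2 → 1
2: 0
5: 4 → 1
4: 0
Total: 0 + 4 + 1 + 0 + 1 + 0 = 6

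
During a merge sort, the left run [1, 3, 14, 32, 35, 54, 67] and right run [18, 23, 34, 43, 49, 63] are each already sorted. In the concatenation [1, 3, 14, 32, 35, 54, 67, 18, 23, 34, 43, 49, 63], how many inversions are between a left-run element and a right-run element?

Count, for every r in R, how many entries of L exceed r:
r = 18: 32, 35, 54, 67 → 4
r = 23: 32, 35, 54, 67 → 4
r = 34: 35, 54, 67 → 3
r = 43: 54, 67 → 2
r = 49: 54, 67 → 2
r = 63: 67 → 1
Cross-inversions: 4 + 4 + 3 + 2 + 2 + 1 = 16

16 cross-inversions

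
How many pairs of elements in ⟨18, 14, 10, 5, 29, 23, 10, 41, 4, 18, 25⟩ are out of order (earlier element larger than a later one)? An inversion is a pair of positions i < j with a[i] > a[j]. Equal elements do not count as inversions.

Element-by-element contributions:
18 → 14, 10, 5, 10, 4 → 5
14 → 10, 5, 10, 4 → 4
10 → 5, 4 → 2
5 → 4 → 1
29 → 23, 10, 4, 18, 25 → 5
23 → 10, 4, 18 → 3
10 → 4 → 1
41 → 4, 18, 25 → 3
4 → none → 0
18 → none → 0
25 → none → 0
Sum: 5 + 4 + 2 + 1 + 5 + 3 + 1 + 3 + 0 + 0 + 0 = 24

24 out-of-order pairs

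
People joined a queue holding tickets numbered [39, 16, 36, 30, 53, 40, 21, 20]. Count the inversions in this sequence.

Sweep left to right; for each value list the smaller values that follow it:
39: 5
16: 0
36: 3
30: 2
53: 3
40: 2
21: 1
20: 0
Sum: 5 + 0 + 3 + 2 + 3 + 2 + 1 + 0 = 16

There are 16 inversions.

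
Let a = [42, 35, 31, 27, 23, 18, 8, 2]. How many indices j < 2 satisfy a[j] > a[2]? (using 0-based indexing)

The element at index 2 is 31.
Elements before it: 42, 35
Those larger than 31: 42, 35

2 such elements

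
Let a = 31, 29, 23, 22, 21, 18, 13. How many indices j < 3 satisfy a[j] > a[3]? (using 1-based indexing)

2

The element at index 3 is 23.
Elements before it: 31, 29
Those larger than 23: 31, 29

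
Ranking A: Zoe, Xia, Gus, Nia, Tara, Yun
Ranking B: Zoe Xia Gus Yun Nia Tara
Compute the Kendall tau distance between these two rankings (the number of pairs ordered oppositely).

2

Assign each item its position (1..6) in the first ordering, then rewrite the second ordering as that position sequence:
positions: Zoe→1, Xia→2, Gus→3, Nia→4, Tara→5, Yun→6
second ordering as positions: [1, 2, 3, 6, 4, 5]
Discordant pairs = inversions in this position sequence.
1: 0
2: 0
3: 0
6: 4, 5 → 2
4: 0
5: 0
Total: 0 + 0 + 0 + 2 + 0 + 0 = 2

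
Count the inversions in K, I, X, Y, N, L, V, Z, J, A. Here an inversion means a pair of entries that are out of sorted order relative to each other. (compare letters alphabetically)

Inversions: 24

Element-by-element contributions:
K: 3
I: 1
X: 5
Y: 5
N: 3
L: 2
V: 2
Z: 2
J: 1
A: 0
Sum: 3 + 1 + 5 + 5 + 3 + 2 + 2 + 2 + 1 + 0 = 24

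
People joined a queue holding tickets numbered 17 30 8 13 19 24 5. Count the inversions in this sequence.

Out-of-order index pairs (0-indexed):
(0,2): 17 > 8
(0,3): 17 > 13
(0,6): 17 > 5
(1,2): 30 > 8
(1,3): 30 > 13
(1,4): 30 > 19
(1,5): 30 > 24
(1,6): 30 > 5
(2,6): 8 > 5
(3,6): 13 > 5
(4,6): 19 > 5
(5,6): 24 > 5
That's 12 pairs.

12 inversions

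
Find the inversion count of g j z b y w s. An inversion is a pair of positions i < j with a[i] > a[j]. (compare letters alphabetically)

Count, for each position, how many later elements it exceeds:
g → b → 1
j → b → 1
z → b, y, w, s → 4
b → none → 0
y → w, s → 2
w → s → 1
s → none → 0
Sum: 1 + 1 + 4 + 0 + 2 + 1 + 0 = 9

9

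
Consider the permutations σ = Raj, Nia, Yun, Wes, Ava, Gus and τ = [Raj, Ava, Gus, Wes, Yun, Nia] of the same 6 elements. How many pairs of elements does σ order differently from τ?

There are 9 discordant pairs.

Assign each item its position (1..6) in the first ordering, then rewrite the second ordering as that position sequence:
positions: Raj→1, Nia→2, Yun→3, Wes→4, Ava→5, Gus→6
second ordering as positions: [1, 5, 6, 4, 3, 2]
Discordant pairs = inversions in this position sequence.
1: 0
5: 4, 3, 2 → 3
6: 4, 3, 2 → 3
4: 3, 2 → 2
3: 2 → 1
2: 0
Total: 0 + 3 + 3 + 2 + 1 + 0 = 9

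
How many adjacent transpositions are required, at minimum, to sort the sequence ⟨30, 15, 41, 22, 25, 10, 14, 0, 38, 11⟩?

30 swaps

Minimum adjacent swaps = number of inversions (each swap of adjacent out-of-order elements removes one inversion and no swap can remove more).
Count inversions — for each element, later elements that are smaller:
30: 15, 22, 25, 10, 14, 0, 11 → 7
15: 10, 14, 0, 11 → 4
41: 22, 25, 10, 14, 0, 38, 11 → 7
22: 10, 14, 0, 11 → 4
25: 10, 14, 0, 11 → 4
10: 0 → 1
14: 0, 11 → 2
0: none → 0
38: 11 → 1
11: none → 0
Total inversions: 7 + 4 + 7 + 4 + 4 + 1 + 2 + 0 + 1 + 0 = 30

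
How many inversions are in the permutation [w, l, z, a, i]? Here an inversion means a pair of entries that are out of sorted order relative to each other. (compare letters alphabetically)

7

Listing every pair i<j with a[i]>a[j] (using 0-based positions):
(0,1): w > l
(0,3): w > a
(0,4): w > i
(1,3): l > a
(1,4): l > i
(2,3): z > a
(2,4): z > i
That's 7 pairs.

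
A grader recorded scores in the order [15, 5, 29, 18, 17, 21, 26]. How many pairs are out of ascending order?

6

Element-by-element contributions:
15 → 5 → 1
5 → none → 0
29 → 18, 17, 21, 26 → 4
18 → 17 → 1
17 → none → 0
21 → none → 0
26 → none → 0
Sum: 1 + 0 + 4 + 1 + 0 + 0 + 0 = 6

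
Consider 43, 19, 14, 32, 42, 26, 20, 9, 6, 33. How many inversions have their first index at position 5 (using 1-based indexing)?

The element at index 5 is 42.
Elements after it: 26, 20, 9, 6, 33
Those smaller than 42: 26, 20, 9, 6, 33

5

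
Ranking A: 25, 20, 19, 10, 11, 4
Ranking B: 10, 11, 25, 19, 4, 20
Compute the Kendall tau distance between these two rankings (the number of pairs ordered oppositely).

8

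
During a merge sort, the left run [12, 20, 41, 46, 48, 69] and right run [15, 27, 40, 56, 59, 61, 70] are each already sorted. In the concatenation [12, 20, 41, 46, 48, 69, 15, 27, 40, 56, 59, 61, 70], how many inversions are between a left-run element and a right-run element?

Cross-inversions: 16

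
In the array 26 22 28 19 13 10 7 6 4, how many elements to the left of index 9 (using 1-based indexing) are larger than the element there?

The element at index 9 is 4.
Elements before it: 26, 22, 28, 19, 13, 10, 7, 6
Those larger than 4: 26, 22, 28, 19, 13, 10, 7, 6

8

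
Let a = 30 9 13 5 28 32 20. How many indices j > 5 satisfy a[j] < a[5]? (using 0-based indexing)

The element at index 5 is 32.
Elements after it: 20
Those smaller than 32: 20

1 such element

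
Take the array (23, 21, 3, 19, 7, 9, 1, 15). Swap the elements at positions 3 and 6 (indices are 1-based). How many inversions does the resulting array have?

23 inversions

Positions 3 and 6 hold 3 and 9; after swapping, the array is [23, 21, 9, 19, 7, 3, 1, 15].
Sweep left to right; for each value list the smaller values that follow it:
23 → 21, 9, 19, 7, 3, 1, 15 → 7
21 → 9, 19, 7, 3, 1, 15 → 6
9 → 7, 3, 1 → 3
19 → 7, 3, 1, 15 → 4
7 → 3, 1 → 2
3 → 1 → 1
1 → none → 0
15 → none → 0
Sum: 7 + 6 + 3 + 4 + 2 + 1 + 0 + 0 = 23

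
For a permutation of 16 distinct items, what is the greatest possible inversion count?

120 inversions

A reversed (strictly descending) arrangement makes every pair an inversion, giving C(16, 2) inversions.
C(16, 2) = 16·15/2 = 120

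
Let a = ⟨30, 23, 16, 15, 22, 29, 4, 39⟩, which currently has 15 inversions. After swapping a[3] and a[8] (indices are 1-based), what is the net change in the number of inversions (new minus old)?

+5

Positions 3 and 8 hold 16 and 39; after swapping, the array is [30, 23, 39, 15, 22, 29, 4, 16].
Element-by-element contributions:
30 → 23, 15, 22, 29, 4, 16 → 6
23 → 15, 22, 4, 16 → 4
39 → 15, 22, 29, 4, 16 → 5
15 → 4 → 1
22 → 4, 16 → 2
29 → 4, 16 → 2
4 → none → 0
16 → none → 0
Sum: 6 + 4 + 5 + 1 + 2 + 2 + 0 + 0 = 20
Change: 20 − 15 = +5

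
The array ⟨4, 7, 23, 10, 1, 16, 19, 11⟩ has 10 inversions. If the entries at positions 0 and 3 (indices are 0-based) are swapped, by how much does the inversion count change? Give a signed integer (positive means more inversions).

Positions 0 and 3 hold 4 and 10; after swapping, the array is [10, 7, 23, 4, 1, 16, 19, 11].
Sweep left to right; for each value list the smaller values that follow it:
10 → 7, 4, 1 → 3
7 → 4, 1 → 2
23 → 4, 1, 16, 19, 11 → 5
4 → 1 → 1
1 → none → 0
16 → 11 → 1
19 → 11 → 1
11 → none → 0
Sum: 3 + 2 + 5 + 1 + 0 + 1 + 1 + 0 = 13
Change: 13 − 10 = +3

+3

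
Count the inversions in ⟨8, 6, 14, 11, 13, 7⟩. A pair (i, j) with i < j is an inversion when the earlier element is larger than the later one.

Listing every pair i<j with a[i]>a[j] (using 1-based positions):
(1,2): 8 > 6
(1,6): 8 > 7
(3,4): 14 > 11
(3,5): 14 > 13
(3,6): 14 > 7
(4,6): 11 > 7
(5,6): 13 > 7
That's 7 pairs.

7 inversions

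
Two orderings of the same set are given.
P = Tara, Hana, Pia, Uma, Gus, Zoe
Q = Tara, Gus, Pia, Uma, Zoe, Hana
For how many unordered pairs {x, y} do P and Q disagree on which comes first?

There are 6 disagreeing pairs.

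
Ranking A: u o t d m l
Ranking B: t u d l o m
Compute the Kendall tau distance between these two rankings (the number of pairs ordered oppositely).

5

Assign each item its position (1..6) in the first ordering, then rewrite the second ordering as that position sequence:
positions: u→1, o→2, t→3, d→4, m→5, l→6
second ordering as positions: [3, 1, 4, 6, 2, 5]
Discordant pairs = inversions in this position sequence.
3: 1, 2 → 2
1: 0
4: 2 → 1
6: 2, 5 → 2
2: 0
5: 0
Total: 2 + 0 + 1 + 2 + 0 + 0 = 5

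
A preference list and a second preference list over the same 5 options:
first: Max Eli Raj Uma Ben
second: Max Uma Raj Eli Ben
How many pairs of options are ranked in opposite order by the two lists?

3

Assign each item its position (1..5) in the first ordering, then rewrite the second ordering as that position sequence:
positions: Max→1, Eli→2, Raj→3, Uma→4, Ben→5
second ordering as positions: [1, 4, 3, 2, 5]
Discordant pairs = inversions in this position sequence.
1: 0
4: 3, 2 → 2
3: 2 → 1
2: 0
5: 0
Total: 0 + 2 + 1 + 0 + 0 = 3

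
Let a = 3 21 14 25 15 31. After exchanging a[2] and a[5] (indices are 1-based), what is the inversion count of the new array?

There are 2 inversions.

Positions 2 and 5 hold 21 and 15; after swapping, the array is [3, 15, 14, 25, 21, 31].
For each element, count later entries that are smaller:
3 → none → 0
15 → 14 → 1
14 → none → 0
25 → 21 → 1
21 → none → 0
31 → none → 0
Sum: 0 + 1 + 0 + 1 + 0 + 0 = 2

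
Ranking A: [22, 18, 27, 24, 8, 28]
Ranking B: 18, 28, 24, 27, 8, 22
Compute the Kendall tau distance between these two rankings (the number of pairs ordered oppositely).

9

Assign each item its position (1..6) in the first ordering, then rewrite the second ordering as that position sequence:
positions: 22→1, 18→2, 27→3, 24→4, 8→5, 28→6
second ordering as positions: [2, 6, 4, 3, 5, 1]
Discordant pairs = inversions in this position sequence.
2: 1 → 1
6: 4, 3, 5, 1 → 4
4: 3, 1 → 2
3: 1 → 1
5: 1 → 1
1: 0
Total: 1 + 4 + 2 + 1 + 1 + 0 = 9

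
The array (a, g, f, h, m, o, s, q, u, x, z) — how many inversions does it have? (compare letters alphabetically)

2

Count, for each position, how many later elements it exceeds:
a: 0
g: 1
f: 0
h: 0
m: 0
o: 0
s: 1
q: 0
u: 0
x: 0
z: 0
Sum: 0 + 1 + 0 + 0 + 0 + 0 + 1 + 0 + 0 + 0 + 0 = 2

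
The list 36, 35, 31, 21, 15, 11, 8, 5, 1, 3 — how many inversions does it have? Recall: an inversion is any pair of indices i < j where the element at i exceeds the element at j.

44

For each element, count later entries that are smaller:
36: 9
35: 8
31: 7
21: 6
15: 5
11: 4
8: 3
5: 2
1: 0
3: 0
Sum: 9 + 8 + 7 + 6 + 5 + 4 + 3 + 2 + 0 + 0 = 44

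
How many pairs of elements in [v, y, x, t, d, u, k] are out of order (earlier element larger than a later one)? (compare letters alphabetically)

Element-by-element contributions:
v → t, d, u, k → 4
y → x, t, d, u, k → 5
x → t, d, u, k → 4
t → d, k → 2
d → none → 0
u → k → 1
k → none → 0
Sum: 4 + 5 + 4 + 2 + 0 + 1 + 0 = 16

16 inversions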